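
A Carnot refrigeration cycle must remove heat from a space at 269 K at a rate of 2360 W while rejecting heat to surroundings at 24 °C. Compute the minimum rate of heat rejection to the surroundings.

T_H = 24 °C → 24 + 273.15 = 297.15 K.
For a reversible cycle Q_H/Q_C = T_H/T_C, so Q_H = Q_C·T_H/T_C = 2360 × 297.15/269.00 = 2610 W.

Q̇_H ≈ 2610 W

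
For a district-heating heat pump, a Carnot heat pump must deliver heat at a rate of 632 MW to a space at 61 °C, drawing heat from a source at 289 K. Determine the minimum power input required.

T_H = 61 °C → 61 + 273.15 = 334.15 K.
For a reversible heat pump, COP_HP = T_H/(T_H − T_C) = 334.15/45.15 = 7.4009.
W = Q_H/COP_HP = 632/7.4009 = 85.4 MW.

Ẇ_in ≈ 85.4 MW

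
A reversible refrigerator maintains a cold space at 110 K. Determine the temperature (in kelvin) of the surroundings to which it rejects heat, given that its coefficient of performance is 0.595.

T_H ≈ 295 K

COP_R = T_C/(T_H − T_C) ⇒ T_H = T_C·(1 + 1/COP_R) = 110.00 × (1 + 1/0.595) = 295 K.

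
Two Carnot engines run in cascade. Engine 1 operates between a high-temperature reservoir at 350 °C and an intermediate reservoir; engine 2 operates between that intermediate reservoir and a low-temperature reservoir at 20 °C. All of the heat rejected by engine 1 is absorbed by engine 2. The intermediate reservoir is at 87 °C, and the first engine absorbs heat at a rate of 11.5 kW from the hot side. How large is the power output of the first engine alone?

Ẇ₁ ≈ 4.85 kW

T_H = 350 °C → 350 + 273.15 = 623.15 K.
T_C = 20 °C → 20 + 273.15 = 293.15 K.
T_m = 87 °C → 87 + 273.15 = 360.15 K.
First-stage efficiency η₁ = 1 − T_m/T_H = 1 − 360.15/623.15 = 0.4220.
W₁ = η₁·Q_H = 0.4220 × 11.5 = 4.85 kW.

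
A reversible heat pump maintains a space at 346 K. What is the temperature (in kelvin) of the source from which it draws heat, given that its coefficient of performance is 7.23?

COP_HP = T_H/(T_H − T_C) ⇒ T_C = T_H·(COP_HP − 1)/COP_HP = 346.00 × (7.23 − 1)/7.23 = 298 K.

T_C ≈ 298 K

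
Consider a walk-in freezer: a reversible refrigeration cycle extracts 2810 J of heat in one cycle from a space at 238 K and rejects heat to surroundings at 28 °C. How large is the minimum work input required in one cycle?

T_H = 28 °C → 28 + 273.15 = 301.15 K.
The reversible coefficient of performance is COP_R = T_C/(T_H − T_C) = 238.00/63.15 = 3.7688.
W = Q_C/COP_R = 2810/3.7688 = 746 J.

W_in ≈ 746 J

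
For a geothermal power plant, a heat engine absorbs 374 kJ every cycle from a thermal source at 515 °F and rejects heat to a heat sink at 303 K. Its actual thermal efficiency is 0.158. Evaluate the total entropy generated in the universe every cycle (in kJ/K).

T_H = 515 °F → (515 − 32) × 5/9 = 268.33 °C = 541.48 K.
W = η·Q_H = 0.158 × 374 = 59.09 kJ, so Q_C = Q_H − W = 314.9 kJ.
The hot reservoir loses entropy Q_H/T_H = 374/541.48 = 0.6907 kJ/K; the cold reservoir gains Q_C/T_C = 314.9/303.00 = 1.039 kJ/K.
ΔS_univ = −Q_H/T_H + Q_C/T_C = 0.349 kJ/K (> 0, since η = 0.158 < η_Carnot = 0.440).

ΔS_univ ≈ 0.349 kJ/K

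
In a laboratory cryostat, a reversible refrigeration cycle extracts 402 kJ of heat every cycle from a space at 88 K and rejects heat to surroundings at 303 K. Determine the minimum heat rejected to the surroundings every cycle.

Q_H ≈ 1380 kJ

For a reversible cycle Q_H/Q_C = T_H/T_C, so Q_H = Q_C·T_H/T_C = 402 × 303.00/88.00 = 1380 kJ.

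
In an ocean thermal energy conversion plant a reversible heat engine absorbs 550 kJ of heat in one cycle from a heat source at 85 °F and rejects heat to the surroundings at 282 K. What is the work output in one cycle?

W ≈ 37.4 kJ

T_H = 85 °F → (85 − 32) × 5/9 = 29.44 °C = 302.59 K.
The Carnot efficiency is η = 1 − T_C/T_H = 1 − 282.00/302.59 = 0.0681.
W = η·Q_H = 0.0681 × 550 = 37.4 kJ.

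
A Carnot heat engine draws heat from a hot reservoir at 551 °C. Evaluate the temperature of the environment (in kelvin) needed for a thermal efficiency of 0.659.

T_C ≈ 281 K

T_H = 551 °C → 551 + 273.15 = 824.15 K.
From η = 1 − T_C/T_H, T_C = T_H·(1 − η) = 824.15 × (1 − 0.659) = 281 K.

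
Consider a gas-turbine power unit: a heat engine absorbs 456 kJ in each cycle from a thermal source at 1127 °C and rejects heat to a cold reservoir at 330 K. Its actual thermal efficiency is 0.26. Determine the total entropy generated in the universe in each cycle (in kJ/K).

ΔS_univ ≈ 0.6969 kJ/K

T_H = 1127 °C → 1127 + 273.15 = 1400.15 K.
W = η·Q_H = 0.26 × 456 = 118.6 kJ, so Q_C = Q_H − W = 337.4 kJ.
Entropy balance on the reservoirs: −Q_H/T_H = -0.3257 kJ/K, +Q_C/T_C = 1.023 kJ/K.
ΔS_univ = −Q_H/T_H + Q_C/T_C = 0.6969 kJ/K (> 0, since η = 0.26 < η_Carnot = 0.764).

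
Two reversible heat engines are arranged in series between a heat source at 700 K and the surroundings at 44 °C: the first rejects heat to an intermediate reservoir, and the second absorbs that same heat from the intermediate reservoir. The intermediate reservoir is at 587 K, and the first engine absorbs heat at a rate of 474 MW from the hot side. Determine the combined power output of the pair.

T_C = 44 °C → 44 + 273.15 = 317.15 K.
Two reversible stages in series are equivalent to a single Carnot engine between T_H and T_C, so η_total = 1 − T_C/T_H = 1 − 317.15/700.00 = 0.5469.
W_total = η_total · Q_H = 0.5469 × 474 = 259 MW.

Ẇ_total ≈ 259 MW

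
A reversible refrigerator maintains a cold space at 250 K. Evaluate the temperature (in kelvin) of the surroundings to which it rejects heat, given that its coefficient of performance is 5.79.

COP_R = T_C/(T_H − T_C) ⇒ T_H = T_C·(1 + 1/COP_R) = 250.00 × (1 + 1/5.79) = 293 K.

T_H ≈ 293 K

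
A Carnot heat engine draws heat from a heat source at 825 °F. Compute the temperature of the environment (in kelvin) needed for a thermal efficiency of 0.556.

T_H = 825 °F → (825 − 32) × 5/9 = 440.56 °C = 713.71 K.
From η = 1 − T_C/T_H, T_C = T_H·(1 − η) = 713.71 × (1 − 0.556) = 317 K.

T_C ≈ 317 K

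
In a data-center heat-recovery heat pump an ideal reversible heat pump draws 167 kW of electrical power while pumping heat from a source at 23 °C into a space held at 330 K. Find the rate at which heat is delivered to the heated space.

T_C = 23 °C → 23 + 273.15 = 296.15 K.
Reversible heating COP: COP_HP = T_H/(T_H − T_C) = 330.00/33.85 = 9.7489.
Q_H = COP_HP · W = 9.7489 × 167 = 1630 kW.

Q̇_H ≈ 1630 kW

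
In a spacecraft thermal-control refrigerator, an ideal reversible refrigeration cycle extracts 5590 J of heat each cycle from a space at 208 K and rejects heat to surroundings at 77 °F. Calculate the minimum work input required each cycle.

W_in ≈ 2423 J

T_H = 77 °F → (77 − 32) × 5/9 = 25.00 °C = 298.15 K.
Carnot COP: COP_R = T_C/(T_H − T_C) = 208.00/90.15 = 2.3073.
W = Q_C/COP_R = 5590/2.3073 = 2423 J.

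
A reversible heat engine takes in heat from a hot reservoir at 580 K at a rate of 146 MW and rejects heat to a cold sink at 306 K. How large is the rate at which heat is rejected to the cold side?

Carnot efficiency: η = 1 − T_C/T_H = 1 − 306.00/580.00 = 0.4724.
For a reversible cycle Q_C/Q_H = T_C/T_H, so Q_C = 146 × 306.00/580.00 = 77.03 MW.

Q̇_C ≈ 77.03 MW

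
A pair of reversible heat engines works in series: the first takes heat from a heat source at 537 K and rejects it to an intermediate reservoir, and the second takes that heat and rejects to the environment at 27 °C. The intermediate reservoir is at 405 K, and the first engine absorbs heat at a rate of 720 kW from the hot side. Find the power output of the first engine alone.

Ẇ₁ ≈ 177 kW

T_C = 27 °C → 27 + 273.15 = 300.15 K.
First-stage efficiency η₁ = 1 − T_m/T_H = 1 − 405.00/537.00 = 0.2458.
W₁ = η₁·Q_H = 0.2458 × 720 = 177 kW.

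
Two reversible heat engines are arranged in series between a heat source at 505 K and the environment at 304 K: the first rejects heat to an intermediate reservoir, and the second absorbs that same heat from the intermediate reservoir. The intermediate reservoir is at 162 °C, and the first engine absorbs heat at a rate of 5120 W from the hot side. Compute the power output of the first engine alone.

Ẇ₁ ≈ 708.2 W

T_m = 162 °C → 162 + 273.15 = 435.15 K.
First-stage efficiency η₁ = 1 − T_m/T_H = 1 − 435.15/505.00 = 0.1383.
W₁ = η₁·Q_H = 0.1383 × 5120 = 708.2 W.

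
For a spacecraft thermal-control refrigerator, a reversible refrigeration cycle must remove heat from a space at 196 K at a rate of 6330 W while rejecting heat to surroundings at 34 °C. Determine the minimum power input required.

Ẇ_in ≈ 3590 W

T_H = 34 °C → 34 + 273.15 = 307.15 K.
For a reversible refrigerator, COP_R = T_C/(T_H − T_C) = 196.00/111.15 = 1.7634.
W = Q_C/COP_R = 6330/1.7634 = 3590 W.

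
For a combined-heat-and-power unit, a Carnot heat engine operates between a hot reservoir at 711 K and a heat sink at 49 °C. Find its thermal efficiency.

η ≈ 0.547

T_C = 49 °C → 49 + 273.15 = 322.15 K.
The Carnot efficiency is η = 1 − T_C/T_H = 1 − 322.15/711.00 = 0.547.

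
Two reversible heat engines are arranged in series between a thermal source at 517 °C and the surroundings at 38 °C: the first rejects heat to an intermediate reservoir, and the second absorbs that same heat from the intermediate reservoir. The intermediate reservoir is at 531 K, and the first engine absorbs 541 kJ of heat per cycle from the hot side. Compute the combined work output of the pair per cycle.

T_H = 517 °C → 517 + 273.15 = 790.15 K.
T_C = 38 °C → 38 + 273.15 = 311.15 K.
Two reversible stages in series are equivalent to a single Carnot engine between T_H and T_C, so η_total = 1 − T_C/T_H = 1 − 311.15/790.15 = 0.6062.
W_total = η_total · Q_H = 0.6062 × 541 = 328 kJ.

W_total ≈ 328 kJ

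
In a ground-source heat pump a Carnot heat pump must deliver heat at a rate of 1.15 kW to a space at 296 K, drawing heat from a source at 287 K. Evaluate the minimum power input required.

The Carnot heat-pump COP is COP_HP = T_H/(T_H − T_C) = 296.00/9.00 = 32.8889.
W = Q_H/COP_HP = 1.15/32.8889 = 0.0350 kW.

Ẇ_in ≈ 0.0350 kW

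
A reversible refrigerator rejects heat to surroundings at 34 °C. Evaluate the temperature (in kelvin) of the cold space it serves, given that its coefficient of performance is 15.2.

T_C ≈ 288 K

T_H = 34 °C → 34 + 273.15 = 307.15 K.
COP_R = T_C/(T_H − T_C) ⇒ T_C = T_H·COP_R/(1 + COP_R) = 307.15 × 15.2/(1 + 15.2) = 288 K.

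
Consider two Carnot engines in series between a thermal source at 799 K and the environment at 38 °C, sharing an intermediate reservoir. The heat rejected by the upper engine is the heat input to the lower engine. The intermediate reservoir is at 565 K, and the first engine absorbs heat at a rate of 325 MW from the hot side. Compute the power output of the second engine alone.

T_C = 38 °C → 38 + 273.15 = 311.15 K.
Heat entering the second stage: Q_m = Q_H·(T_m/T_H) = 325 × 565.00/799.00 = 230 MW.
Second-stage efficiency η₂ = 1 − T_C/T_m = 1 − 311.15/565.00 = 0.4493, so W₂ = η₂·Q_m = 103 MW.

Ẇ₂ ≈ 103 MW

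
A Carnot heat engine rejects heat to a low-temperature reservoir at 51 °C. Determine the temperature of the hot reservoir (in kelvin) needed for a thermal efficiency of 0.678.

T_C = 51 °C → 51 + 273.15 = 324.15 K.
From η = 1 − T_C/T_H, solving for T_H gives T_H = T_C/(1 − η) = 324.15/(1 − 0.678) = 1010 K.

T_H ≈ 1010 K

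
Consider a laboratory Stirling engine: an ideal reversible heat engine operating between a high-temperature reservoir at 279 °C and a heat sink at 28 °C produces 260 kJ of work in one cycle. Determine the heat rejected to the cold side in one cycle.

Q_C ≈ 312 kJ

T_H = 279 °C → 279 + 273.15 = 552.15 K.
T_C = 28 °C → 28 + 273.15 = 301.15 K.
The Carnot efficiency is η = 1 − T_C/T_H = 1 − 301.15/552.15 = 0.4546.
Since Q_C/Q_H = T_C/T_H and Q_H = W/η, Q_C = W·T_C/(T_H − T_C) = 260 × 301.15/251.00 = 312 kJ.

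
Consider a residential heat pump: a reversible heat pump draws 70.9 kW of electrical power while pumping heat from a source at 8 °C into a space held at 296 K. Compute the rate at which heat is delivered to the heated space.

T_C = 8 °C → 8 + 273.15 = 281.15 K.
The Carnot heat-pump COP is COP_HP = T_H/(T_H − T_C) = 296.00/14.85 = 19.9327.
Q_H = COP_HP · W = 19.9327 × 70.9 = 1413 kW.

Q̇_H ≈ 1413 kW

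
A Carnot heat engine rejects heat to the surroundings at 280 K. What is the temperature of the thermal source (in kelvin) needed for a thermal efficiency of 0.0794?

T_H ≈ 304.1 K

From η = 1 − T_C/T_H, solving for T_H gives T_H = T_C/(1 − η) = 280.00/(1 − 0.0794) = 304.1 K.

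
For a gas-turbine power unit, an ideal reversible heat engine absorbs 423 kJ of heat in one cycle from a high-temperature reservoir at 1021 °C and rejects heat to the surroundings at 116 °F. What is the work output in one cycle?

W ≈ 318.5 kJ

T_H = 1021 °C → 1021 + 273.15 = 1294.15 K.
T_C = 116 °F → (116 − 32) × 5/9 = 46.67 °C = 319.82 K.
For a reversible engine, η = 1 − T_C/T_H = 1 − 319.82/1294.15 = 0.7529.
W = η·Q_H = 0.7529 × 423 = 318.5 kJ.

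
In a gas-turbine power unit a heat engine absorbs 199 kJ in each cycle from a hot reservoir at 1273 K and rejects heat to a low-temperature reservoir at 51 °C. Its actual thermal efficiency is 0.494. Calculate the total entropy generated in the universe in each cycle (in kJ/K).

T_C = 51 °C → 51 + 273.15 = 324.15 K.
W = η·Q_H = 0.494 × 199 = 98.31 kJ, so Q_C = Q_H − W = 100.7 kJ.
The hot reservoir loses entropy Q_H/T_H = 199/1273.00 = 0.1563 kJ/K; the cold reservoir gains Q_C/T_C = 100.7/324.15 = 0.3106 kJ/K.
ΔS_univ = −Q_H/T_H + Q_C/T_C = 0.154 kJ/K (> 0, since η = 0.494 < η_Carnot = 0.745).

ΔS_univ ≈ 0.154 kJ/K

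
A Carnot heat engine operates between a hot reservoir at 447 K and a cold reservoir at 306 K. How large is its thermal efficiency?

η_rev = 1 − T_C/T_H = 1 − 306.00/447.00 = 0.3154.

η ≈ 0.3154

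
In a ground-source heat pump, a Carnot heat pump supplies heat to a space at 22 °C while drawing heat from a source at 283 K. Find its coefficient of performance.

T_H = 22 °C → 22 + 273.15 = 295.15 K.
The Carnot heat-pump COP is COP_HP = T_H/(T_H − T_C) = 295.15/(295.15 − 283.00) = 24.29.

COP_HP ≈ 24.29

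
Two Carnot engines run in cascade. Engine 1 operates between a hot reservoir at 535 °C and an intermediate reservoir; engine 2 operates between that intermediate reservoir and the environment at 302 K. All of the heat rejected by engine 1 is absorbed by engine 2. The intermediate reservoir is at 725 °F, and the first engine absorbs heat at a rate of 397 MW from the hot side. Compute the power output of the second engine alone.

Ẇ₂ ≈ 175 MW

T_H = 535 °C → 535 + 273.15 = 808.15 K.
T_m = 725 °F → (725 − 32) × 5/9 = 385.00 °C = 658.15 K.
Heat entering the second stage: Q_m = Q_H·(T_m/T_H) = 397 × 658.15/808.15 = 323 MW.
Second-stage efficiency η₂ = 1 − T_C/T_m = 1 − 302.00/658.15 = 0.5411, so W₂ = η₂·Q_m = 175 MW.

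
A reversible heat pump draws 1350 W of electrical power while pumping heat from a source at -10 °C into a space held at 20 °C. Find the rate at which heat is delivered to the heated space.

T_H = 20 °C → 20 + 273.15 = 293.15 K.
T_C = -10 °C → -10 + 273.15 = 263.15 K.
COP_HP = T_H/(T_H − T_C) = 293.15/30.00 = 9.7717.
Q_H = COP_HP · W = 9.7717 × 1350 = 13200 W.

Q̇_H ≈ 13200 W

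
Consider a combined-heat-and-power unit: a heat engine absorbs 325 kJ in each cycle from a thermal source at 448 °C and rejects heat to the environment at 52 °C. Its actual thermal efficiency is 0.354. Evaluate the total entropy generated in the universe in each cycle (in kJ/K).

ΔS_univ ≈ 0.195 kJ/K

T_H = 448 °C → 448 + 273.15 = 721.15 K.
T_C = 52 °C → 52 + 273.15 = 325.15 K.
W = η·Q_H = 0.354 × 325 = 115.0 kJ, so Q_C = Q_H − W = 209.9 kJ.
Entropy balance on the reservoirs: −Q_H/T_H = -0.4507 kJ/K, +Q_C/T_C = 0.6457 kJ/K.
ΔS_univ = −Q_H/T_H + Q_C/T_C = 0.195 kJ/K (> 0, since η = 0.354 < η_Carnot = 0.549).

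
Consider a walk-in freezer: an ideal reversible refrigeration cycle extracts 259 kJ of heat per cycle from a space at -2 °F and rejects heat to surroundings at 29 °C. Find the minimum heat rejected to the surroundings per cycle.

Q_H ≈ 308 kJ

T_H = 29 °C → 29 + 273.15 = 302.15 K.
T_C = -2 °F → (-2 − 32) × 5/9 = -18.89 °C = 254.26 K.
For a reversible cycle Q_H/Q_C = T_H/T_C, so Q_H = Q_C·T_H/T_C = 259 × 302.15/254.26 = 308 kJ.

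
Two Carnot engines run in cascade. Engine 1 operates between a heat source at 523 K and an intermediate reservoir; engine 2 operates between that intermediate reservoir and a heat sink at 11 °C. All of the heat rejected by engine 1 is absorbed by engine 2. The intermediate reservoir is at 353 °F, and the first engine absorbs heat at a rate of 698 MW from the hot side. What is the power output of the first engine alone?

Ẇ₁ ≈ 95.45 MW

T_C = 11 °C → 11 + 273.15 = 284.15 K.
T_m = 353 °F → (353 − 32) × 5/9 = 178.33 °C = 451.48 K.
First-stage efficiency η₁ = 1 − T_m/T_H = 1 − 451.48/523.00 = 0.1367.
W₁ = η₁·Q_H = 0.1367 × 698 = 95.45 MW.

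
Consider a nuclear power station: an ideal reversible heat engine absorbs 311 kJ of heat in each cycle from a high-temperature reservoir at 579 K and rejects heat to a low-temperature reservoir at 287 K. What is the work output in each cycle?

W ≈ 157 kJ

η_rev = 1 − T_C/T_H = 1 − 287.00/579.00 = 0.5043.
W = η·Q_H = 0.5043 × 311 = 157 kJ.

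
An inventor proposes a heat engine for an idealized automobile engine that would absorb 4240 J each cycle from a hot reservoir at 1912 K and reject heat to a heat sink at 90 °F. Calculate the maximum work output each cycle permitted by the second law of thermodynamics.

T_C = 90 °F → (90 − 32) × 5/9 = 32.22 °C = 305.37 K.
No engine can exceed the Carnot limit: η_max = 1 − T_C/T_H = 1 − 305.37/1912.00 = 0.8403.
W_max = η_max · Q_H = 0.8403 × 4240 = 3560 J.

W_max ≈ 3560 J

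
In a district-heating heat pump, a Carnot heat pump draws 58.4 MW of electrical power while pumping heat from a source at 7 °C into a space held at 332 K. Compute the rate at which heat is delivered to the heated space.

T_C = 7 °C → 7 + 273.15 = 280.15 K.
For a reversible heat pump, COP_HP = T_H/(T_H − T_C) = 332.00/51.85 = 6.4031.
Q_H = COP_HP · W = 6.4031 × 58.4 = 374 MW.

Q̇_H ≈ 374 MW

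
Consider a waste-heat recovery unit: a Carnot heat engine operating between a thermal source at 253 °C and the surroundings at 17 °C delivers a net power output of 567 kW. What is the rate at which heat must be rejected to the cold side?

T_H = 253 °C → 253 + 273.15 = 526.15 K.
T_C = 17 °C → 17 + 273.15 = 290.15 K.
Since the cycle is reversible, η = 1 − T_C/T_H = 1 − 290.15/526.15 = 0.4485.
Since Q_C/Q_H = T_C/T_H and Q_H = W/η, Q_C = W·T_C/(T_H − T_C) = 567 × 290.15/236.00 = 697.1 kW.

Q̇_C ≈ 697.1 kW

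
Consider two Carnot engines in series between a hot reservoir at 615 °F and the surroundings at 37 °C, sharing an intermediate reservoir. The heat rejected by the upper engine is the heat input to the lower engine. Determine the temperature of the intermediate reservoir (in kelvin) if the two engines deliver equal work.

T_H = 615 °F → (615 − 32) × 5/9 = 323.89 °C = 597.04 K.
T_C = 37 °C → 37 + 273.15 = 310.15 K.
For reversible stages Q_m = Q_H·(T_m/T_H). Setting W₁ = Q_H(1 − T_m/T_H) equal to W₂ = Q_m(1 − T_C/T_m) = Q_H·(T_m − T_C)/T_H gives T_H − T_m = T_m − T_C, so T_m = (T_H + T_C)/2 = (597.04 + 310.15)/2 = 454 K.

T_m ≈ 454 K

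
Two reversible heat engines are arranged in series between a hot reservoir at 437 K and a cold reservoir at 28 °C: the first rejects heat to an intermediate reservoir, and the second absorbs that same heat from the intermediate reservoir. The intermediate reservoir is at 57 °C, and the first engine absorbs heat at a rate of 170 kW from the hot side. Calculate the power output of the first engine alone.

Ẇ₁ ≈ 41.57 kW

T_C = 28 °C → 28 + 273.15 = 301.15 K.
T_m = 57 °C → 57 + 273.15 = 330.15 K.
First-stage efficiency η₁ = 1 − T_m/T_H = 1 − 330.15/437.00 = 0.2445.
W₁ = η₁·Q_H = 0.2445 × 170 = 41.57 kW.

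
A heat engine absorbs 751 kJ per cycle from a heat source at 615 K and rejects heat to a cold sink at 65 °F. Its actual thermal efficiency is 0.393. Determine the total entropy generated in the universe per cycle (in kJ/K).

ΔS_univ ≈ 0.343 kJ/K

T_C = 65 °F → (65 − 32) × 5/9 = 18.33 °C = 291.48 K.
W = η·Q_H = 0.393 × 751 = 295.1 kJ, so Q_C = Q_H − W = 455.9 kJ.
The hot reservoir loses entropy Q_H/T_H = 751/615.00 = 1.221 kJ/K; the cold reservoir gains Q_C/T_C = 455.9/291.48 = 1.564 kJ/K.
ΔS_univ = −Q_H/T_H + Q_C/T_C = 0.343 kJ/K (> 0, since η = 0.393 < η_Carnot = 0.526).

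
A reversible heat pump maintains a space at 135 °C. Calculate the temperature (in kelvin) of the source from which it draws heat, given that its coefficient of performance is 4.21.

T_C ≈ 311 K

T_H = 135 °C → 135 + 273.15 = 408.15 K.
COP_HP = T_H/(T_H − T_C) ⇒ T_C = T_H·(COP_HP − 1)/COP_HP = 408.15 × (4.21 − 1)/4.21 = 311 K.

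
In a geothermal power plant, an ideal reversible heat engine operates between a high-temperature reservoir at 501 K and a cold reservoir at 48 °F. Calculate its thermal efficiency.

T_C = 48 °F → (48 − 32) × 5/9 = 8.89 °C = 282.04 K.
Since the cycle is reversible, η = 1 − T_C/T_H = 1 − 282.04/501.00 = 0.437.

η ≈ 0.437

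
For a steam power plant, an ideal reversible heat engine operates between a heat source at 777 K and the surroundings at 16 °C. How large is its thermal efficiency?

η ≈ 0.628

T_C = 16 °C → 16 + 273.15 = 289.15 K.
For a reversible engine, η = 1 − T_C/T_H = 1 − 289.15/777.00 = 0.628.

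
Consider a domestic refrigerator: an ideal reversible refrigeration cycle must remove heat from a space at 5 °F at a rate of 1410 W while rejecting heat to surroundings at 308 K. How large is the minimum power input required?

Ẇ_in ≈ 272 W

T_C = 5 °F → (5 − 32) × 5/9 = -15.00 °C = 258.15 K.
Carnot COP: COP_R = T_C/(T_H − T_C) = 258.15/49.85 = 5.1785.
W = Q_C/COP_R = 1410/5.1785 = 272 W.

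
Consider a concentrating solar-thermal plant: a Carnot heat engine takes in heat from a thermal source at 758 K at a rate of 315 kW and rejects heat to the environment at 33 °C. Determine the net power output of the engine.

Ẇ ≈ 187.8 kW

T_C = 33 °C → 33 + 273.15 = 306.15 K.
Since the cycle is reversible, η = 1 − T_C/T_H = 1 − 306.15/758.00 = 0.5961.
W = η·Q_H = 0.5961 × 315 = 187.8 kW.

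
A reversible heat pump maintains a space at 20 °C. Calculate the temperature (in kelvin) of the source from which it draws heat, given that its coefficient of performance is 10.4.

T_C ≈ 265 K

T_H = 20 °C → 20 + 273.15 = 293.15 K.
COP_HP = T_H/(T_H − T_C) ⇒ T_C = T_H·(COP_HP − 1)/COP_HP = 293.15 × (10.4 − 1)/10.4 = 265 K.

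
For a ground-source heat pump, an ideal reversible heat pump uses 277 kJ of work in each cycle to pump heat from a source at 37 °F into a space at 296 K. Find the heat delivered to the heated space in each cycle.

T_C = 37 °F → (37 − 32) × 5/9 = 2.78 °C = 275.93 K.
The Carnot heat-pump COP is COP_HP = T_H/(T_H − T_C) = 296.00/20.07 = 14.7467.
Q_H = COP_HP · W = 14.7467 × 277 = 4080 kJ.

Q_H ≈ 4080 kJ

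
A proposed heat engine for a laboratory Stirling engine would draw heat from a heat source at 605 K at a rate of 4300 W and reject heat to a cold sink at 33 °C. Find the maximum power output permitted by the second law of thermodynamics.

Ẇ_max ≈ 2120 W

T_C = 33 °C → 33 + 273.15 = 306.15 K.
The second-law ceiling is the Carnot efficiency, η_max = 1 − T_C/T_H = 1 − 306.15/605.00 = 0.4940.
W_max = η_max · Q_H = 0.4940 × 4300 = 2120 W.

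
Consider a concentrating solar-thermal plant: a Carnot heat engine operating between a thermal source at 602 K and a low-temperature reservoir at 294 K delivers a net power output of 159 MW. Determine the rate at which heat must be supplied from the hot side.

For a reversible engine, η = 1 − T_C/T_H = 1 − 294.00/602.00 = 0.5116.
Q_H = W/η = 159/0.5116 = 311 MW.

Q̇_H ≈ 311 MW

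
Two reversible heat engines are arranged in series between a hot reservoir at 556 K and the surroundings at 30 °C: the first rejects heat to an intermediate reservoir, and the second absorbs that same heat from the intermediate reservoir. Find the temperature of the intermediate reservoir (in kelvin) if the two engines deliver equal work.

T_m ≈ 429.6 K

T_C = 30 °C → 30 + 273.15 = 303.15 K.
For reversible stages Q_m = Q_H·(T_m/T_H). Setting W₁ = Q_H(1 − T_m/T_H) equal to W₂ = Q_m(1 − T_C/T_m) = Q_H·(T_m − T_C)/T_H gives T_H − T_m = T_m − T_C, so T_m = (T_H + T_C)/2 = (556.00 + 303.15)/2 = 429.6 K.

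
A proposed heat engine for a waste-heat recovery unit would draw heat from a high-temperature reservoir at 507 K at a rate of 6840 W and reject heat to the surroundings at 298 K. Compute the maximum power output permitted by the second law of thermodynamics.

No engine can exceed the Carnot limit: η_max = 1 − T_C/T_H = 1 − 298.00/507.00 = 0.4122.
W_max = η_max · Q_H = 0.4122 × 6840 = 2820 W.

Ẇ_max ≈ 2820 W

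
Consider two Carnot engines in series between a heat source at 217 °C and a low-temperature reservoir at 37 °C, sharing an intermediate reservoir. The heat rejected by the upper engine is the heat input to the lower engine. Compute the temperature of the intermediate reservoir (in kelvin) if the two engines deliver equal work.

T_H = 217 °C → 217 + 273.15 = 490.15 K.
T_C = 37 °C → 37 + 273.15 = 310.15 K.
For reversible stages Q_m = Q_H·(T_m/T_H). Setting W₁ = Q_H(1 − T_m/T_H) equal to W₂ = Q_m(1 − T_C/T_m) = Q_H·(T_m − T_C)/T_H gives T_H − T_m = T_m − T_C, so T_m = (T_H + T_C)/2 = (490.15 + 310.15)/2 = 400 K.

T_m ≈ 400 K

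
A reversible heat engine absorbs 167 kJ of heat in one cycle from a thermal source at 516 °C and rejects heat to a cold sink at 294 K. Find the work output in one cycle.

W ≈ 105 kJ

T_H = 516 °C → 516 + 273.15 = 789.15 K.
Since the cycle is reversible, η = 1 − T_C/T_H = 1 − 294.00/789.15 = 0.6274.
W = η·Q_H = 0.6274 × 167 = 105 kJ.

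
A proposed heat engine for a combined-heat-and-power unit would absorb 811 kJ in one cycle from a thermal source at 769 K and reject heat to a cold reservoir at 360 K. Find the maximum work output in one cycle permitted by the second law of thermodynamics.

By the Carnot theorem, η_max = 1 − T_C/T_H = 1 − 360.00/769.00 = 0.5319.
W_max = η_max · Q_H = 0.5319 × 811 = 431.3 kJ.

W_max ≈ 431.3 kJ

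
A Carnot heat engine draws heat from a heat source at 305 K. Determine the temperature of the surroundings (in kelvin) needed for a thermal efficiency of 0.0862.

T_C ≈ 279 K

From η = 1 − T_C/T_H, T_C = T_H·(1 − η) = 305.00 × (1 − 0.0862) = 279 K.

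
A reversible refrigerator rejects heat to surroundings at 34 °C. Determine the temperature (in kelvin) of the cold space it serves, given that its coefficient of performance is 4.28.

T_H = 34 °C → 34 + 273.15 = 307.15 K.
COP_R = T_C/(T_H − T_C) ⇒ T_C = T_H·COP_R/(1 + COP_R) = 307.15 × 4.28/(1 + 4.28) = 249 K.

T_C ≈ 249 K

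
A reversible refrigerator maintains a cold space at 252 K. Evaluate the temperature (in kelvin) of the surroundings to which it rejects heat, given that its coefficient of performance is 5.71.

T_H ≈ 296 K

COP_R = T_C/(T_H − T_C) ⇒ T_H = T_C·(1 + 1/COP_R) = 252.00 × (1 + 1/5.71) = 296 K.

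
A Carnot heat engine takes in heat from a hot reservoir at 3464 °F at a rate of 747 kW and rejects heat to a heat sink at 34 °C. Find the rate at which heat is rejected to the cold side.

T_H = 3464 °F → (3464 − 32) × 5/9 = 1906.67 °C = 2179.82 K.
T_C = 34 °C → 34 + 273.15 = 307.15 K.
Since the cycle is reversible, η = 1 − T_C/T_H = 1 − 307.15/2179.82 = 0.8591.
For a reversible cycle Q_C/Q_H = T_C/T_H, so Q_C = 747 × 307.15/2179.82 = 105.3 kW.

Q̇_C ≈ 105.3 kW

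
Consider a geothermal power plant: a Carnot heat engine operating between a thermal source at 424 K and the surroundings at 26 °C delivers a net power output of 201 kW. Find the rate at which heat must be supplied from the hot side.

Q̇_H ≈ 683 kW

T_C = 26 °C → 26 + 273.15 = 299.15 K.
η_rev = 1 − T_C/T_H = 1 − 299.15/424.00 = 0.2945.
Q_H = W/η = 201/0.2945 = 683 kW.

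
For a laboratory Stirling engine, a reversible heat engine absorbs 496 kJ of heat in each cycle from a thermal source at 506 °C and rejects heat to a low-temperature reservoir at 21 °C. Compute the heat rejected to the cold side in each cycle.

Q_C ≈ 187 kJ

T_H = 506 °C → 506 + 273.15 = 779.15 K.
T_C = 21 °C → 21 + 273.15 = 294.15 K.
η_rev = 1 − T_C/T_H = 1 − 294.15/779.15 = 0.6225.
For a reversible cycle Q_C/Q_H = T_C/T_H, so Q_C = 496 × 294.15/779.15 = 187 kJ.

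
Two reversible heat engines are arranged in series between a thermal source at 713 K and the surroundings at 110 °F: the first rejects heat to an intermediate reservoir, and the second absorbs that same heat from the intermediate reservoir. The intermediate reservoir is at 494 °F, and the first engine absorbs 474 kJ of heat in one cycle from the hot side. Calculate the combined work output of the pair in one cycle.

T_C = 110 °F → (110 − 32) × 5/9 = 43.33 °C = 316.48 K.
Two reversible stages in series are equivalent to a single Carnot engine between T_H and T_C, so η_total = 1 − T_C/T_H = 1 − 316.48/713.00 = 0.5561.
W_total = η_total · Q_H = 0.5561 × 474 = 264 kJ.

W_total ≈ 264 kJ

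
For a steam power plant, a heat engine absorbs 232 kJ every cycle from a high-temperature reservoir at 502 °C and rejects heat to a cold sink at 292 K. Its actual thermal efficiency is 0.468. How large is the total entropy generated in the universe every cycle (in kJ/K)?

ΔS_univ ≈ 0.123 kJ/K

T_H = 502 °C → 502 + 273.15 = 775.15 K.
W = η·Q_H = 0.468 × 232 = 108.6 kJ, so Q_C = Q_H − W = 123.4 kJ.
The hot reservoir loses entropy Q_H/T_H = 232/775.15 = 0.2993 kJ/K; the cold reservoir gains Q_C/T_C = 123.4/292.00 = 0.4227 kJ/K.
ΔS_univ = −Q_H/T_H + Q_C/T_C = 0.123 kJ/K (> 0, since η = 0.468 < η_Carnot = 0.623).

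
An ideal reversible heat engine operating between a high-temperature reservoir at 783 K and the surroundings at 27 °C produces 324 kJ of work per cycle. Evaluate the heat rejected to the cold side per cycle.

Q_C ≈ 201.4 kJ

T_C = 27 °C → 27 + 273.15 = 300.15 K.
η_rev = 1 − T_C/T_H = 1 − 300.15/783.00 = 0.6167.
Since Q_C/Q_H = T_C/T_H and Q_H = W/η, Q_C = W·T_C/(T_H − T_C) = 324 × 300.15/482.85 = 201.4 kJ.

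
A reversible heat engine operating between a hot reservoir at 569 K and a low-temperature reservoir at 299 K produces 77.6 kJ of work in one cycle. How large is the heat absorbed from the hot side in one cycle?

Q_H ≈ 164 kJ

η_rev = 1 − T_C/T_H = 1 − 299.00/569.00 = 0.4745.
Q_H = W/η = 77.6/0.4745 = 164 kJ.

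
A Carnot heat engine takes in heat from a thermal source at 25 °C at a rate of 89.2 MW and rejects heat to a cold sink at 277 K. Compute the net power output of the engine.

Ẇ ≈ 6.33 MW

T_H = 25 °C → 25 + 273.15 = 298.15 K.
Since the cycle is reversible, η = 1 − T_C/T_H = 1 − 277.00/298.15 = 0.0709.
W = η·Q_H = 0.0709 × 89.2 = 6.33 MW.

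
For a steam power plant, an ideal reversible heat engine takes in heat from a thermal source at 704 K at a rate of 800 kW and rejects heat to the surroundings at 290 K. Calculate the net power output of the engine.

The Carnot efficiency is η = 1 − T_C/T_H = 1 − 290.00/704.00 = 0.5881.
W = η·Q_H = 0.5881 × 800 = 470 kW.

Ẇ ≈ 470 kW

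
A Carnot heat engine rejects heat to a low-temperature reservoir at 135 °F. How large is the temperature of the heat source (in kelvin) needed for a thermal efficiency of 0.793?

T_H ≈ 1596 K

T_C = 135 °F → (135 − 32) × 5/9 = 57.22 °C = 330.37 K.
From η = 1 − T_C/T_H, solving for T_H gives T_H = T_C/(1 − η) = 330.37/(1 − 0.793) = 1596 K.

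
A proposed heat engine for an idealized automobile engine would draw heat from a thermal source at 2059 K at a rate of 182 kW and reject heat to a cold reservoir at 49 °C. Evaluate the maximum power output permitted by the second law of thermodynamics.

T_C = 49 °C → 49 + 273.15 = 322.15 K.
By the Carnot theorem, η_max = 1 − T_C/T_H = 1 − 322.15/2059.00 = 0.8435.
W_max = η_max · Q_H = 0.8435 × 182 = 154 kW.

Ẇ_max ≈ 154 kW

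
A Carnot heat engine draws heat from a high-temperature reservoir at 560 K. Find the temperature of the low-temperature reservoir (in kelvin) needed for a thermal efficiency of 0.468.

T_C ≈ 297.9 K

From η = 1 − T_C/T_H, T_C = T_H·(1 − η) = 560.00 × (1 − 0.468) = 297.9 K.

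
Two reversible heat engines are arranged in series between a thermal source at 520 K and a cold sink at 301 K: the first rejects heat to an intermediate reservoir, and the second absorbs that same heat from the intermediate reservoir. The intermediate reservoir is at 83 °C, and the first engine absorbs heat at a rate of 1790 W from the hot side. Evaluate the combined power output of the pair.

Ẇ_total ≈ 754 W

Two reversible stages in series are equivalent to a single Carnot engine between T_H and T_C, so η_total = 1 − T_C/T_H = 1 − 301.00/520.00 = 0.4212.
W_total = η_total · Q_H = 0.4212 × 1790 = 754 W.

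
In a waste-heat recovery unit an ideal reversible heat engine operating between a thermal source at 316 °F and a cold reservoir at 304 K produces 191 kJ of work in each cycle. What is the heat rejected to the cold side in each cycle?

Q_C ≈ 457 kJ

T_H = 316 °F → (316 − 32) × 5/9 = 157.78 °C = 430.93 K.
For a reversible engine, η = 1 − T_C/T_H = 1 − 304.00/430.93 = 0.2945.
Since Q_C/Q_H = T_C/T_H and Q_H = W/η, Q_C = W·T_C/(T_H − T_C) = 191 × 304.00/126.93 = 457 kJ.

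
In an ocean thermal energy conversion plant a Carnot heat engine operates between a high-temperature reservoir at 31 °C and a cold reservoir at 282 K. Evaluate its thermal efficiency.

T_H = 31 °C → 31 + 273.15 = 304.15 K.
Since the cycle is reversible, η = 1 − T_C/T_H = 1 − 282.00/304.15 = 0.0728.

η ≈ 0.0728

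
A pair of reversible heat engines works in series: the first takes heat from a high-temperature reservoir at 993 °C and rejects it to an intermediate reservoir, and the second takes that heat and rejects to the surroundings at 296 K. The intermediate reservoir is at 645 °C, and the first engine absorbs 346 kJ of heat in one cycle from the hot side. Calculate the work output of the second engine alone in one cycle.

W₂ ≈ 170.0 kJ

T_H = 993 °C → 993 + 273.15 = 1266.15 K.
T_m = 645 °C → 645 + 273.15 = 918.15 K.
Heat entering the second stage: Q_m = Q_H·(T_m/T_H) = 346 × 918.15/1266.15 = 250.9 kJ.
Second-stage efficiency η₂ = 1 − T_C/T_m = 1 − 296.00/918.15 = 0.6776, so W₂ = η₂·Q_m = 170.0 kJ.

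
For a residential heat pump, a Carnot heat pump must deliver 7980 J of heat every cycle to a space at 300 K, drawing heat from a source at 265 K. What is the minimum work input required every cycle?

W_in ≈ 931 J

The Carnot heat-pump COP is COP_HP = T_H/(T_H − T_C) = 300.00/35.00 = 8.5714.
W = Q_H/COP_HP = 7980/8.5714 = 931 J.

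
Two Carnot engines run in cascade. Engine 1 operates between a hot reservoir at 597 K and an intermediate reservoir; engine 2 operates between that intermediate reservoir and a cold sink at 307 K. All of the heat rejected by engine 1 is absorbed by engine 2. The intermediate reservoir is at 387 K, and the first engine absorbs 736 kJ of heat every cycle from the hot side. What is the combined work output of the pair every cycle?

W_total ≈ 358 kJ

Two reversible stages in series are equivalent to a single Carnot engine between T_H and T_C, so η_total = 1 − T_C/T_H = 1 − 307.00/597.00 = 0.4858.
W_total = η_total · Q_H = 0.4858 × 736 = 358 kJ.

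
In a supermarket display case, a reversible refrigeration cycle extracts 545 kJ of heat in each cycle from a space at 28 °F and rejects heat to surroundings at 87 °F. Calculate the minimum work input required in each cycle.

T_H = 87 °F → (87 − 32) × 5/9 = 30.56 °C = 303.71 K.
T_C = 28 °F → (28 − 32) × 5/9 = -2.22 °C = 270.93 K.
Carnot COP: COP_R = T_C/(T_H − T_C) = 270.93/32.78 = 8.2656.
W = Q_C/COP_R = 545/8.2656 = 65.94 kJ.

W_in ≈ 65.94 kJ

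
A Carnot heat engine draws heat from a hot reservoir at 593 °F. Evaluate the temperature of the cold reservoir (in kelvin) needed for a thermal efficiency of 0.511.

T_C ≈ 286 K

T_H = 593 °F → (593 − 32) × 5/9 = 311.67 °C = 584.82 K.
From η = 1 − T_C/T_H, T_C = T_H·(1 − η) = 584.82 × (1 − 0.511) = 286 K.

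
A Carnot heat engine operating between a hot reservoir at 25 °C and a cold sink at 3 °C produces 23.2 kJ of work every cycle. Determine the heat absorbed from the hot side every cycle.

Q_H ≈ 314.4 kJ

T_H = 25 °C → 25 + 273.15 = 298.15 K.
T_C = 3 °C → 3 + 273.15 = 276.15 K.
Since the cycle is reversible, η = 1 − T_C/T_H = 1 − 276.15/298.15 = 0.0738.
Q_H = W/η = 23.2/0.0738 = 314.4 kJ.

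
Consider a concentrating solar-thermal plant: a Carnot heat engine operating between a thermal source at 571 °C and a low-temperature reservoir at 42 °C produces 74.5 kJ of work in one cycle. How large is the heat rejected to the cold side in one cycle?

Q_C ≈ 44.4 kJ

T_H = 571 °C → 571 + 273.15 = 844.15 K.
T_C = 42 °C → 42 + 273.15 = 315.15 K.
The Carnot efficiency is η = 1 − T_C/T_H = 1 − 315.15/844.15 = 0.6267.
Since Q_C/Q_H = T_C/T_H and Q_H = W/η, Q_C = W·T_C/(T_H − T_C) = 74.5 × 315.15/529.00 = 44.4 kJ.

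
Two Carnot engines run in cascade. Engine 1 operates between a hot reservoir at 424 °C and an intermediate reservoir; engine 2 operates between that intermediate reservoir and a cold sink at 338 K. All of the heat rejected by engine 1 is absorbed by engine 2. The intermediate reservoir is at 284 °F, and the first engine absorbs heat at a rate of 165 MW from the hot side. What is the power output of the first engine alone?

T_H = 424 °C → 424 + 273.15 = 697.15 K.
T_m = 284 °F → (284 − 32) × 5/9 = 140.00 °C = 413.15 K.
First-stage efficiency η₁ = 1 − T_m/T_H = 1 − 413.15/697.15 = 0.4074.
W₁ = η₁·Q_H = 0.4074 × 165 = 67.22 MW.

Ẇ₁ ≈ 67.22 MW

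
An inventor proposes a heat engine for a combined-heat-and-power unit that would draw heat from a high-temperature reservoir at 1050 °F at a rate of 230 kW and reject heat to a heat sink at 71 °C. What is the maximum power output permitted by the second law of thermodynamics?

T_H = 1050 °F → (1050 − 32) × 5/9 = 565.56 °C = 838.71 K.
T_C = 71 °C → 71 + 273.15 = 344.15 K.
The upper bound on efficiency is η_max = 1 − T_C/T_H = 1 − 344.15/838.71 = 0.5897.
W_max = η_max · Q_H = 0.5897 × 230 = 135.6 kW.

Ẇ_max ≈ 135.6 kW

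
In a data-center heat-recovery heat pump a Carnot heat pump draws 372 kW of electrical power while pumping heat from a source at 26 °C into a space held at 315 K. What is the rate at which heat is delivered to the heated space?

Q̇_H ≈ 7393 kW

T_C = 26 °C → 26 + 273.15 = 299.15 K.
COP_HP = T_H/(T_H − T_C) = 315.00/15.85 = 19.8738.
Q_H = COP_HP · W = 19.8738 × 372 = 7393 kW.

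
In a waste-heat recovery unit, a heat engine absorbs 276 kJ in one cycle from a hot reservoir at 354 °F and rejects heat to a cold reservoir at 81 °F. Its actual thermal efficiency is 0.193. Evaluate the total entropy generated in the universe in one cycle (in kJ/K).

T_H = 354 °F → (354 − 32) × 5/9 = 178.89 °C = 452.04 K.
T_C = 81 °F → (81 − 32) × 5/9 = 27.22 °C = 300.37 K.
W = η·Q_H = 0.193 × 276 = 53.27 kJ, so Q_C = Q_H − W = 222.7 kJ.
The hot reservoir loses entropy Q_H/T_H = 276/452.04 = 0.6106 kJ/K; the cold reservoir gains Q_C/T_C = 222.7/300.37 = 0.7415 kJ/K.
ΔS_univ = −Q_H/T_H + Q_C/T_C = 0.1310 kJ/K (> 0, since η = 0.193 < η_Carnot = 0.336).

ΔS_univ ≈ 0.1310 kJ/K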